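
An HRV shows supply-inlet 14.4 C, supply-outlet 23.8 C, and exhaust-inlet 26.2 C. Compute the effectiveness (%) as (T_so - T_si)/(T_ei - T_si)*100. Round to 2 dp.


eff = (23.8-14.4)/(26.2-14.4)*100 = 79.66 %

79.66 %


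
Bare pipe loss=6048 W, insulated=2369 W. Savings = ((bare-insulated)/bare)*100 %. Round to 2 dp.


Savings = ((6048-2369)/6048)*100 = 60.83 %

60.83 %


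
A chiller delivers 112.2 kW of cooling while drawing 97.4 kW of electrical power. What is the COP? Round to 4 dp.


COP = 112.2 / 97.4 = 1.1520

1.1520


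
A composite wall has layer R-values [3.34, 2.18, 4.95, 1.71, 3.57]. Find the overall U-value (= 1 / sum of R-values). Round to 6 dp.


R_total = 3.34 + 2.18 + 4.95 + 1.71 + 3.57 = 15.75
U = 1/15.75 = 0.063492

0.063492


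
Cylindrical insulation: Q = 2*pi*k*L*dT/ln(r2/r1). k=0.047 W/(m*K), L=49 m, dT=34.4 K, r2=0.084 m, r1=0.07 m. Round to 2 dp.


Q = 2*pi*0.047*49*34.4/ln(0.084/0.07) = 2730.20 W

2730.20 W


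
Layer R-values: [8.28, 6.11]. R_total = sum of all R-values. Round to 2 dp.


R_total = 8.28 + 6.11 = 14.39

14.39


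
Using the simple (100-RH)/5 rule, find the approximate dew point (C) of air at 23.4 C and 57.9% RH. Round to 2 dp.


Td = 23.4 - (100-57.9)/5 = 14.98 C

14.98 C


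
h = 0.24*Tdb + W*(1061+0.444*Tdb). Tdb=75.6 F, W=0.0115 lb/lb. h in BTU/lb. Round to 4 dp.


h = 0.24*75.6 + 0.0115*(1061+0.444*75.6) = 30.7315 BTU/lb

30.7315 BTU/lb


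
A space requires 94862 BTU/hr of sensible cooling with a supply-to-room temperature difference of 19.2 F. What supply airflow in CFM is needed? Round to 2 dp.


CFM = 94862 / (1.08 * 19.2) = 4574.75

4574.75 CFM


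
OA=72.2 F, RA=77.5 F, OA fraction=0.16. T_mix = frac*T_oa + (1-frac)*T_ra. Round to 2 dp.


T_mix = 0.16*72.2 + 0.84*77.5 = 76.65 F

76.65 F


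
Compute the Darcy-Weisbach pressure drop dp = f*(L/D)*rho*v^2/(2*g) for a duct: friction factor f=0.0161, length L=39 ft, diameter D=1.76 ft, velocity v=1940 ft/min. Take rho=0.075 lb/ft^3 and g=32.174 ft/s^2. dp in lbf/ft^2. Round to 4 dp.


v_fps = 1940/60 = 32.3333 ft/s
dp = 0.0161*(39/1.76)*0.075*32.3333^2/(2*32.174) = 0.4347 lbf/ft^2

0.4347 lbf/ft^2


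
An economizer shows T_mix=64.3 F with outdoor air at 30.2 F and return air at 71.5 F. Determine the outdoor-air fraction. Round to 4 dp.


frac = (64.3 - 71.5) / (30.2 - 71.5) = 0.1743

0.1743


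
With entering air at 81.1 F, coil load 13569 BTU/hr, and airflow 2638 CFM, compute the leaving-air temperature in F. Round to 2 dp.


dT = 13569/(1.08*2638) = 4.7627
T_leave = 81.1 - 4.7627 = 76.34 F

76.34 F


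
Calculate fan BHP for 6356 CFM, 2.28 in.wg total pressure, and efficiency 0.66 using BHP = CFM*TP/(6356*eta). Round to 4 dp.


BHP = 6356 * 2.28 / (6356 * 0.66) = 3.4545 hp

3.4545 hp


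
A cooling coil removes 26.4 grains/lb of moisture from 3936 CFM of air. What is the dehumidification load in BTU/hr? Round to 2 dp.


Q = 0.68 * 3936 * 26.4 = 70659.07 BTU/hr

70659.07 BTU/hr


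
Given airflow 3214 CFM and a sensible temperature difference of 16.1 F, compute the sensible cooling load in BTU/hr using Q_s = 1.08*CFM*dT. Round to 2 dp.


Q = 1.08 * 3214 * 16.1 = 55885.03 BTU/hr

55885.03 BTU/hr


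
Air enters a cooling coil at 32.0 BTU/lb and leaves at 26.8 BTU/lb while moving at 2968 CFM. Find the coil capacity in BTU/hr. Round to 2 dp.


Q = 4.5 * 2968 * (32.0 - 26.8) = 69451.20 BTU/hr

69451.20 BTU/hr


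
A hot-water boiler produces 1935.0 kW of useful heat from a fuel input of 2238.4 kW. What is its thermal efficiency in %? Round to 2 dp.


eta = (1935.0/2238.4)*100 = 86.45 %

86.45 %


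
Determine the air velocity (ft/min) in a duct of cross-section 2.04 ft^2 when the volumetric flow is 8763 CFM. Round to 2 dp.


V = 8763 / 2.04 = 4295.59 ft/min

4295.59 ft/min


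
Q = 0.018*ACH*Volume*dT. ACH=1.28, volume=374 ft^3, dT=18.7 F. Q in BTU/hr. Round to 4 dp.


Q = 0.018 * 1.28 * 374 * 18.7 = 161.1372 BTU/hr

161.1372 BTU/hr


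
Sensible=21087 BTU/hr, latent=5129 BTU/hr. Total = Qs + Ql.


Qt = 21087 + 5129 = 26216 BTU/hr

26216 BTU/hr


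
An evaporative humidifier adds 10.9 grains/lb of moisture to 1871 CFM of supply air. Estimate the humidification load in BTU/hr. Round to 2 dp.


Q = 0.68 * 1871 * 10.9 = 13867.85 BTU/hr

13867.85 BTU/hr


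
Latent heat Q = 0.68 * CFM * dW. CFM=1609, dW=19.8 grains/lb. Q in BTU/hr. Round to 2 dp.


Q = 0.68 * 1609 * 19.8 = 21663.58 BTU/hr

21663.58 BTU/hr


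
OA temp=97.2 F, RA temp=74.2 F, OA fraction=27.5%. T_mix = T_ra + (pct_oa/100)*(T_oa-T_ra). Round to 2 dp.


T_mix = 74.2 + (27.5/100)*(97.2-74.2) = 80.53 F

80.53 F


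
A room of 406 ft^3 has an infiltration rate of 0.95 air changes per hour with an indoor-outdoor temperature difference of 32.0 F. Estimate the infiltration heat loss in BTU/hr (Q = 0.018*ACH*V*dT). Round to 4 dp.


Q = 0.018 * 0.95 * 406 * 32.0 = 222.1632 BTU/hr

222.1632 BTU/hr


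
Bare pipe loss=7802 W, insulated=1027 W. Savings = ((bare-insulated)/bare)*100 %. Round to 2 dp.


Savings = ((7802-1027)/7802)*100 = 86.84 %

86.84 %


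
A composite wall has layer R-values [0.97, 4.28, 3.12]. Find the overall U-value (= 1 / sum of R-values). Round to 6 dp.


R_total = 0.97 + 4.28 + 3.12 = 8.37
U = 1/8.37 = 0.119474

0.119474


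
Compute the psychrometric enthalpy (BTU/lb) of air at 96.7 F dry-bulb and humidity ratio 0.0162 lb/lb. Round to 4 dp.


h = 0.24*96.7 + 0.0162*(1061+0.444*96.7) = 41.0917 BTU/lb

41.0917 BTU/lb


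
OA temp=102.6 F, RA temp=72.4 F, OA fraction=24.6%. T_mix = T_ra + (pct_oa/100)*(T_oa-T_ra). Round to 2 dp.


T_mix = 72.4 + (24.6/100)*(102.6-72.4) = 79.83 F

79.83 F


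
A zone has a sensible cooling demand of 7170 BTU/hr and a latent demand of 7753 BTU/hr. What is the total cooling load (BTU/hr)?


Qt = 7170 + 7753 = 14923 BTU/hr

14923 BTU/hr


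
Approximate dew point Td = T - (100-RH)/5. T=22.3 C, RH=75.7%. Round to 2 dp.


Td = 22.3 - (100-75.7)/5 = 17.44 C

17.44 C


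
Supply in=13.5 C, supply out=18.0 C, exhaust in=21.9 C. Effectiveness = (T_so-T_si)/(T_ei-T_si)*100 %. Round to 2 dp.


eff = (18.0-13.5)/(21.9-13.5)*100 = 53.57 %

53.57 %


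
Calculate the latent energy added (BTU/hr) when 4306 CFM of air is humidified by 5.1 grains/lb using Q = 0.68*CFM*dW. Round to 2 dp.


Q = 0.68 * 4306 * 5.1 = 14933.21 BTU/hr

14933.21 BTU/hr


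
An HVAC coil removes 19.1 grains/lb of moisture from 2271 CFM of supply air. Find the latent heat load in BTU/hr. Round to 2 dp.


Q = 0.68 * 2271 * 19.1 = 29495.75 BTU/hr

29495.75 BTU/hr


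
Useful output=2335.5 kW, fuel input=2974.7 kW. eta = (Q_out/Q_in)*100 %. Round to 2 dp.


eta = (2335.5/2974.7)*100 = 78.51 %

78.51 %


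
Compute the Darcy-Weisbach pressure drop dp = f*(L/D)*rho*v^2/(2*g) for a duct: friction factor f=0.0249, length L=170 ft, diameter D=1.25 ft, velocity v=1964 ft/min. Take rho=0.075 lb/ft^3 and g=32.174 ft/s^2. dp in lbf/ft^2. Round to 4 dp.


v_fps = 1964/60 = 32.7333 ft/s
dp = 0.0249*(170/1.25)*0.075*32.7333^2/(2*32.174) = 4.2291 lbf/ft^2

4.2291 lbf/ft^2


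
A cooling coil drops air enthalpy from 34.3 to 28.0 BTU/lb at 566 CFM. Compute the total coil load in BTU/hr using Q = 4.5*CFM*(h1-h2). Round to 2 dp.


Q = 4.5 * 566 * (34.3 - 28.0) = 16046.10 BTU/hr

16046.10 BTU/hr


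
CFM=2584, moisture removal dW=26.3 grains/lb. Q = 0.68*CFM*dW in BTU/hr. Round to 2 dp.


Q = 0.68 * 2584 * 26.3 = 46212.26 BTU/hr

46212.26 BTU/hr


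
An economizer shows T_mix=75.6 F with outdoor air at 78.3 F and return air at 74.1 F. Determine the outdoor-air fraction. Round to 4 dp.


frac = (75.6 - 74.1) / (78.3 - 74.1) = 0.3571

0.3571


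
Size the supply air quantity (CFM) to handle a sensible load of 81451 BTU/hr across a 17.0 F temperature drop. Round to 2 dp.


CFM = 81451 / (1.08 * 17.0) = 4436.33

4436.33 CFM


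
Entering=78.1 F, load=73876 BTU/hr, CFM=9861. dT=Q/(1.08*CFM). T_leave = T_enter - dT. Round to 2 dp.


dT = 73876/(1.08*9861) = 6.9368
T_leave = 78.1 - 6.9368 = 71.16 F

71.16 F


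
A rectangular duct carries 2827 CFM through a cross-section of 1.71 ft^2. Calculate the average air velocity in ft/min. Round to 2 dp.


V = 2827 / 1.71 = 1653.22 ft/min

1653.22 ft/min


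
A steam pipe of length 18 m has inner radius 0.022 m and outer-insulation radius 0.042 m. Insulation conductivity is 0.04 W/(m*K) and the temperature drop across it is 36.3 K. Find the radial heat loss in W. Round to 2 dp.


Q = 2*pi*0.04*18*36.3/ln(0.042/0.022) = 253.96 W

253.96 W


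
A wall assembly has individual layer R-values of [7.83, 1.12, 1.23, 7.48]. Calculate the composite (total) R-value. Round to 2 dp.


R_total = 7.83 + 1.12 + 1.23 + 7.48 = 17.66

17.66


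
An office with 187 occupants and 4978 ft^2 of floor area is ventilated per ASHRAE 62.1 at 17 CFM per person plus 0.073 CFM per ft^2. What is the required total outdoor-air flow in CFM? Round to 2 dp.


Total = 187*17 + 4978*0.073 = 3542.39 CFM

3542.39 CFM


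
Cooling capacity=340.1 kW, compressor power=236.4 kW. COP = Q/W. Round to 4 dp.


COP = 340.1 / 236.4 = 1.4387

1.4387


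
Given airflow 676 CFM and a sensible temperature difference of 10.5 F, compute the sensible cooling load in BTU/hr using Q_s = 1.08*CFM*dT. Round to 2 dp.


Q = 1.08 * 676 * 10.5 = 7665.84 BTU/hr

7665.84 BTU/hr


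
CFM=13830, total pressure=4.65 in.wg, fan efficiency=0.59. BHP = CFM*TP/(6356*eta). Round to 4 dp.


BHP = 13830 * 4.65 / (6356 * 0.59) = 17.1490 hp

17.1490 hp


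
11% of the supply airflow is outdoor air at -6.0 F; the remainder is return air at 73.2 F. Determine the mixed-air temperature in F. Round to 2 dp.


T_mix = 0.11*(-6.0) + 0.89*73.2 = 64.49 F

64.49 F


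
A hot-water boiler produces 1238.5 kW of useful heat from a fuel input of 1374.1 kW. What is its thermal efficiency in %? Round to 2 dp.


eta = (1238.5/1374.1)*100 = 90.13 %

90.13 %


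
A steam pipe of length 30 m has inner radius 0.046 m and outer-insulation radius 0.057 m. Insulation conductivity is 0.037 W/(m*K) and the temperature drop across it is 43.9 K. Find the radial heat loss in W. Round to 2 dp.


Q = 2*pi*0.037*30*43.9/ln(0.057/0.046) = 1427.98 W

1427.98 W


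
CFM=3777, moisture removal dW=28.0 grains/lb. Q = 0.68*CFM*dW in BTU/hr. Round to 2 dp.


Q = 0.68 * 3777 * 28.0 = 71914.08 BTU/hr

71914.08 BTU/hr


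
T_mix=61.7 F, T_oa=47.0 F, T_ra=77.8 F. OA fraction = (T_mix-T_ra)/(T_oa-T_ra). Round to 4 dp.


frac = (61.7 - 77.8) / (47.0 - 77.8) = 0.5227

0.5227


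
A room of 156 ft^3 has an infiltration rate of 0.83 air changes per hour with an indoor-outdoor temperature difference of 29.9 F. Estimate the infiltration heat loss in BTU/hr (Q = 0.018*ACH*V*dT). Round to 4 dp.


Q = 0.018 * 0.83 * 156 * 29.9 = 69.6861 BTU/hr

69.6861 BTU/hr


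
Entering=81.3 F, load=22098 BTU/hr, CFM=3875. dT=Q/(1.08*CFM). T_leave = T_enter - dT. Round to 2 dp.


dT = 22098/(1.08*3875) = 5.2803
T_leave = 81.3 - 5.2803 = 76.02 F

76.02 F


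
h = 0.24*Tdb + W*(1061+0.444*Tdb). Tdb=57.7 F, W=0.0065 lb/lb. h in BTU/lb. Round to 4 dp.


h = 0.24*57.7 + 0.0065*(1061+0.444*57.7) = 20.9110 BTU/lb

20.9110 BTU/lb


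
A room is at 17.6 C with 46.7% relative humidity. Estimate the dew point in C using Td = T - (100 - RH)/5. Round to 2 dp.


Td = 17.6 - (100-46.7)/5 = 6.94 C

6.94 C


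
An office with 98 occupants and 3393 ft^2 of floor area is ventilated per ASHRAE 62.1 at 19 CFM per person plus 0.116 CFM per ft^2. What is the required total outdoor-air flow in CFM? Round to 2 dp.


Total = 98*19 + 3393*0.116 = 2255.59 CFM

2255.59 CFM


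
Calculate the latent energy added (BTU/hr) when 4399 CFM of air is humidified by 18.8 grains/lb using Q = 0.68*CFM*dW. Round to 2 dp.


Q = 0.68 * 4399 * 18.8 = 56236.82 BTU/hr

56236.82 BTU/hr


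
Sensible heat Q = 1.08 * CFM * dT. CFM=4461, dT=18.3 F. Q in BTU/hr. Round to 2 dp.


Q = 1.08 * 4461 * 18.3 = 88167.20 BTU/hr

88167.20 BTU/hr


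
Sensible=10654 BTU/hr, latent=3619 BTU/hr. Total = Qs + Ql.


Qt = 10654 + 3619 = 14273 BTU/hr

14273 BTU/hr


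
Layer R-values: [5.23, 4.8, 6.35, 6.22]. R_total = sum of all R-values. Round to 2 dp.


R_total = 5.23 + 4.8 + 6.35 + 6.22 = 22.60

22.60


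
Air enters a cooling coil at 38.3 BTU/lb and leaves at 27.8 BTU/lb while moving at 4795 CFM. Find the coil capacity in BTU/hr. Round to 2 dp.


Q = 4.5 * 4795 * (38.3 - 27.8) = 226563.75 BTU/hr

226563.75 BTU/hr


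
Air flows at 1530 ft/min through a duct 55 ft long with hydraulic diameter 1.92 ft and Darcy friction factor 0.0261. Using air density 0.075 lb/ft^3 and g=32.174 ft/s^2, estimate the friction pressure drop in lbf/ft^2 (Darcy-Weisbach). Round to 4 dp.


v_fps = 1530/60 = 25.5 ft/s
dp = 0.0261*(55/1.92)*0.075*25.5^2/(2*32.174) = 0.5666 lbf/ft^2

0.5666 lbf/ft^2


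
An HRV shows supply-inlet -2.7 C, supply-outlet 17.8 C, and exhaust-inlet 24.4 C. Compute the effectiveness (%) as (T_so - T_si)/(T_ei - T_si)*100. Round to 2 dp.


eff = (17.8-(-2.7))/(24.4-(-2.7))*100 = 75.65 %

75.65 %


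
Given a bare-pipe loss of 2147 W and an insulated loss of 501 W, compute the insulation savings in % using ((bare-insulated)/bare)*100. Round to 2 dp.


Savings = ((2147-501)/2147)*100 = 76.67 %

76.67 %


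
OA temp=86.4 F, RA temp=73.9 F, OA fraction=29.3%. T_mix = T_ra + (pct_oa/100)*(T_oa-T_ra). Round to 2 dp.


T_mix = 73.9 + (29.3/100)*(86.4-73.9) = 77.56 F

77.56 F


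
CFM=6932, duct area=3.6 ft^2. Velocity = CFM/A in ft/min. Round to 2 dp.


V = 6932 / 3.6 = 1925.56 ft/min

1925.56 ft/min


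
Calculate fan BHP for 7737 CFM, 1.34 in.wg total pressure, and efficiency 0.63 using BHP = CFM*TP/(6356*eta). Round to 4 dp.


BHP = 7737 * 1.34 / (6356 * 0.63) = 2.5891 hp

2.5891 hp


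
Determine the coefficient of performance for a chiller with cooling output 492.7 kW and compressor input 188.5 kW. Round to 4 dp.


COP = 492.7 / 188.5 = 2.6138

2.6138


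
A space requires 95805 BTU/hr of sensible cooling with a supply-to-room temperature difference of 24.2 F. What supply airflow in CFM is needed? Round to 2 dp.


CFM = 95805 / (1.08 * 24.2) = 3665.63

3665.63 CFM


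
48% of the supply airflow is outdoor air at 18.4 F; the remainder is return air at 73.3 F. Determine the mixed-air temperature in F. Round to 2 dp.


T_mix = 0.48*18.4 + 0.52*73.3 = 46.95 F

46.95 F


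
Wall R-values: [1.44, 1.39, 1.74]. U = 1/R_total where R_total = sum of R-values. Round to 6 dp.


R_total = 1.44 + 1.39 + 1.74 = 4.57
U = 1/4.57 = 0.218818

0.218818


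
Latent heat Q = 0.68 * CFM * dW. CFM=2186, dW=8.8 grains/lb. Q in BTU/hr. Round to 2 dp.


Q = 0.68 * 2186 * 8.8 = 13081.02 BTU/hr

13081.02 BTU/hr


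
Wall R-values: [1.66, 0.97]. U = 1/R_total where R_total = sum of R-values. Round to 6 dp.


R_total = 1.66 + 0.97 = 2.63
U = 1/2.63 = 0.380228

0.380228


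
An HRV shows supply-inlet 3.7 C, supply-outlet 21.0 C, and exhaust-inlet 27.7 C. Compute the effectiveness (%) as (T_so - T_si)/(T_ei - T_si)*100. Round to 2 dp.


eff = (21.0-3.7)/(27.7-3.7)*100 = 72.08 %

72.08 %


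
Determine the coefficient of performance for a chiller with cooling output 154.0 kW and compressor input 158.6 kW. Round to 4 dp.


COP = 154.0 / 158.6 = 0.9710

0.9710


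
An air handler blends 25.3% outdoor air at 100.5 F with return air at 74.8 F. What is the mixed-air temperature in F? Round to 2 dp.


T_mix = 74.8 + (25.3/100)*(100.5-74.8) = 81.30 F

81.30 F


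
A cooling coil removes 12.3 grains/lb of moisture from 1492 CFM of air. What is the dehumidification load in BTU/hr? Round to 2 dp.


Q = 0.68 * 1492 * 12.3 = 12479.09 BTU/hr

12479.09 BTU/hr


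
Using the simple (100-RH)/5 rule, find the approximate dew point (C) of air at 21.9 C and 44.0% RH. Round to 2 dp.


Td = 21.9 - (100-44.0)/5 = 10.70 C

10.70 C


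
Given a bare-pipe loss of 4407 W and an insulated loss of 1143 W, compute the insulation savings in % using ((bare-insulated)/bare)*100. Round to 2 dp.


Savings = ((4407-1143)/4407)*100 = 74.06 %

74.06 %


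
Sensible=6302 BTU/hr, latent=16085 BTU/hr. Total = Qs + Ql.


Qt = 6302 + 16085 = 22387 BTU/hr

22387 BTU/hr


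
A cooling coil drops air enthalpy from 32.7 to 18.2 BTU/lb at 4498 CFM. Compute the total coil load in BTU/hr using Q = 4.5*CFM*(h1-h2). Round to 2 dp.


Q = 4.5 * 4498 * (32.7 - 18.2) = 293494.50 BTU/hr

293494.50 BTU/hr


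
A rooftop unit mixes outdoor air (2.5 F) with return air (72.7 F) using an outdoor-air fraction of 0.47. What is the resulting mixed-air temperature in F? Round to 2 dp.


T_mix = 0.47*2.5 + 0.53*72.7 = 39.71 F

39.71 F


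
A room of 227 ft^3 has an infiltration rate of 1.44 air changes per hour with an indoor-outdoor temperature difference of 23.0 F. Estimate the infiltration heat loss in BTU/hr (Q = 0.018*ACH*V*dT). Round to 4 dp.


Q = 0.018 * 1.44 * 227 * 23.0 = 135.3283 BTU/hr

135.3283 BTU/hr


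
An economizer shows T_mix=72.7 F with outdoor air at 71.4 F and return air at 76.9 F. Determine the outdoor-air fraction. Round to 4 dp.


frac = (72.7 - 76.9) / (71.4 - 76.9) = 0.7636

0.7636


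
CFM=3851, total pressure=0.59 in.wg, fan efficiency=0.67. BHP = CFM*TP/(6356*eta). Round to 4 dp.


BHP = 3851 * 0.59 / (6356 * 0.67) = 0.5335 hp

0.5335 hp


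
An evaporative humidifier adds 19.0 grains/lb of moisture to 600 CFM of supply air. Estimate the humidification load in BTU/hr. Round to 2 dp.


Q = 0.68 * 600 * 19.0 = 7752.00 BTU/hr

7752.00 BTU/hr


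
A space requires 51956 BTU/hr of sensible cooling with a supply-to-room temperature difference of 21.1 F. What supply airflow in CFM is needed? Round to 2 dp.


CFM = 51956 / (1.08 * 21.1) = 2279.97

2279.97 CFM


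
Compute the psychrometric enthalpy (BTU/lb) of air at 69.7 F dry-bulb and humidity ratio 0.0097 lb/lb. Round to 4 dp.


h = 0.24*69.7 + 0.0097*(1061+0.444*69.7) = 27.3199 BTU/lb

27.3199 BTU/lb


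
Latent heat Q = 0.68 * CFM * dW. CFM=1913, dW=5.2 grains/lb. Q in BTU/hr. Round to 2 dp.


Q = 0.68 * 1913 * 5.2 = 6764.37 BTU/hr

6764.37 BTU/hr


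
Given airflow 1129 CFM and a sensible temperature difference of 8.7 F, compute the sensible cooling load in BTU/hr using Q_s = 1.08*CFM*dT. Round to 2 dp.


Q = 1.08 * 1129 * 8.7 = 10608.08 BTU/hr

10608.08 BTU/hr


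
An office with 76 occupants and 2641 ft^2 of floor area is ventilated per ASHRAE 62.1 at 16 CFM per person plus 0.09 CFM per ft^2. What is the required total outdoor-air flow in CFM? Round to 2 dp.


Total = 76*16 + 2641*0.09 = 1453.69 CFM

1453.69 CFM


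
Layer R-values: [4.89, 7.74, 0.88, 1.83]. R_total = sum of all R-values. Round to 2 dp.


R_total = 4.89 + 7.74 + 0.88 + 1.83 = 15.34

15.34


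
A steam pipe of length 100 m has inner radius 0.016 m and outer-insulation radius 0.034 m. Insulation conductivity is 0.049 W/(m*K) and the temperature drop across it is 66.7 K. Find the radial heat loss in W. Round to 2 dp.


Q = 2*pi*0.049*100*66.7/ln(0.034/0.016) = 2724.34 W

2724.34 W


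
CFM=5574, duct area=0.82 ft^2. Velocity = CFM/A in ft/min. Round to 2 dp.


V = 5574 / 0.82 = 6797.56 ft/min

6797.56 ft/min


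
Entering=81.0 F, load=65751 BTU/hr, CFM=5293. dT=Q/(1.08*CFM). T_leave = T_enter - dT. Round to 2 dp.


dT = 65751/(1.08*5293) = 11.5021
T_leave = 81.0 - 11.5021 = 69.50 F

69.50 F


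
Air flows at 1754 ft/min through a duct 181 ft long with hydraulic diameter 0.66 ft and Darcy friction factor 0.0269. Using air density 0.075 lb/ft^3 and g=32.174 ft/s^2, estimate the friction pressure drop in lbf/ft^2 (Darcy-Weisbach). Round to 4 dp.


v_fps = 1754/60 = 29.2333 ft/s
dp = 0.0269*(181/0.66)*0.075*29.2333^2/(2*32.174) = 7.3480 lbf/ft^2

7.3480 lbf/ft^2


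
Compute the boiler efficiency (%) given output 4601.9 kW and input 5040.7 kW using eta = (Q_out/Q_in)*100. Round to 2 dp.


eta = (4601.9/5040.7)*100 = 91.29 %

91.29 %


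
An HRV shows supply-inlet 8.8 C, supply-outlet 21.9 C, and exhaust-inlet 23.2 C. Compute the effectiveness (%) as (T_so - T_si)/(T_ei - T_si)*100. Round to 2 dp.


eff = (21.9-8.8)/(23.2-8.8)*100 = 90.97 %

90.97 %


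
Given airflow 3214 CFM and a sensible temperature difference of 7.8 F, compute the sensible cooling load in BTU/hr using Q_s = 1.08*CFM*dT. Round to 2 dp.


Q = 1.08 * 3214 * 7.8 = 27074.74 BTU/hr

27074.74 BTU/hr


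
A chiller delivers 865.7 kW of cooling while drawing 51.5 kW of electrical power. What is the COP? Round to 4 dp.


COP = 865.7 / 51.5 = 16.8097

16.8097


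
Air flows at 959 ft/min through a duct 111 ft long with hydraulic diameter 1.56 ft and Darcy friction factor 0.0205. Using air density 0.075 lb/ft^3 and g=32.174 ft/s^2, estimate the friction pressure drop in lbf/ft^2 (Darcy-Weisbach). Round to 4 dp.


v_fps = 959/60 = 15.9833 ft/s
dp = 0.0205*(111/1.56)*0.075*15.9833^2/(2*32.174) = 0.4343 lbf/ft^2

0.4343 lbf/ft^2


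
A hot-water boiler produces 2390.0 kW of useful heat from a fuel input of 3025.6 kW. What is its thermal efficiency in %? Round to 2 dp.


eta = (2390.0/3025.6)*100 = 78.99 %

78.99 %


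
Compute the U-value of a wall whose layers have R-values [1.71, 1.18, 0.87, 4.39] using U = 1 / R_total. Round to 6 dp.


R_total = 1.71 + 1.18 + 0.87 + 4.39 = 8.15
U = 1/8.15 = 0.122699

0.122699


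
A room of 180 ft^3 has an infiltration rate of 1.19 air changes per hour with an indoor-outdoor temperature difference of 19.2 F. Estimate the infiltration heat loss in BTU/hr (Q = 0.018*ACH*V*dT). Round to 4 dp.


Q = 0.018 * 1.19 * 180 * 19.2 = 74.0275 BTU/hr

74.0275 BTU/hr


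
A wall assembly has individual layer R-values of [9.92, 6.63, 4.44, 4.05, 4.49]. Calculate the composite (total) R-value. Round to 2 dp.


R_total = 9.92 + 6.63 + 4.44 + 4.05 + 4.49 = 29.53

29.53


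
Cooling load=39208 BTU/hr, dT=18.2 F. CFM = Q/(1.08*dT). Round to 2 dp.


CFM = 39208 / (1.08 * 18.2) = 1994.71

1994.71 CFM


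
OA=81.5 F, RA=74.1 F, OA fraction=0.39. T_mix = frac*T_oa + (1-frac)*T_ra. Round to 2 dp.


T_mix = 0.39*81.5 + 0.61*74.1 = 76.99 F

76.99 F


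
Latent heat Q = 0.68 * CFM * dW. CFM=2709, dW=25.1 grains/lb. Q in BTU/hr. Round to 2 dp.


Q = 0.68 * 2709 * 25.1 = 46237.21 BTU/hr

46237.21 BTU/hr


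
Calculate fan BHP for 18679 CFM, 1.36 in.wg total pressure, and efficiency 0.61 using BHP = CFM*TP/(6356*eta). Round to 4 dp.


BHP = 18679 * 1.36 / (6356 * 0.61) = 6.5521 hp

6.5521 hp


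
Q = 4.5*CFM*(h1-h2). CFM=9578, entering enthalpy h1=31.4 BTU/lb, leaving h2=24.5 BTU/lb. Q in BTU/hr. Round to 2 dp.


Q = 4.5 * 9578 * (31.4 - 24.5) = 297396.90 BTU/hr

297396.90 BTU/hr


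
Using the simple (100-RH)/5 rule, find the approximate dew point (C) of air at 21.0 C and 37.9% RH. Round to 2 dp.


Td = 21.0 - (100-37.9)/5 = 8.58 C

8.58 C


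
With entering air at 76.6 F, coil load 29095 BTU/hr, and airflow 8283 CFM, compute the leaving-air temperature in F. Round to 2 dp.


dT = 29095/(1.08*8283) = 3.2524
T_leave = 76.6 - 3.2524 = 73.35 F

73.35 F


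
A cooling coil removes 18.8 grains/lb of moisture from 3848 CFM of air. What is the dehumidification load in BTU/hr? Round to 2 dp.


Q = 0.68 * 3848 * 18.8 = 49192.83 BTU/hr

49192.83 BTU/hr


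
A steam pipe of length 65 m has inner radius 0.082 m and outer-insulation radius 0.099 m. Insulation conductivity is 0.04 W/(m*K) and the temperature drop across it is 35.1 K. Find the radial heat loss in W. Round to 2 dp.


Q = 2*pi*0.04*65*35.1/ln(0.099/0.082) = 3043.53 W

3043.53 W


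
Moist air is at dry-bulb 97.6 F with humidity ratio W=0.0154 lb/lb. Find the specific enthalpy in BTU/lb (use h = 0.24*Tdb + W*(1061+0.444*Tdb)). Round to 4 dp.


h = 0.24*97.6 + 0.0154*(1061+0.444*97.6) = 40.4307 BTU/lb

40.4307 BTU/lb


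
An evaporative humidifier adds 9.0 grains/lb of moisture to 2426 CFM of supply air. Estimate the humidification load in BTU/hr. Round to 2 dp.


Q = 0.68 * 2426 * 9.0 = 14847.12 BTU/hr

14847.12 BTU/hr


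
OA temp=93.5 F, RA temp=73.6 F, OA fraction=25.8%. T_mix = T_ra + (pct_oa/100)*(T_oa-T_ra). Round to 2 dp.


T_mix = 73.6 + (25.8/100)*(93.5-73.6) = 78.73 F

78.73 F


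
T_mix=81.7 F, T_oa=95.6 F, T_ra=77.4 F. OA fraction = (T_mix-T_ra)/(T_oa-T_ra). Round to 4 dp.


frac = (81.7 - 77.4) / (95.6 - 77.4) = 0.2363

0.2363


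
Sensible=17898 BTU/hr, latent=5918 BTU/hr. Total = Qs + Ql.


Qt = 17898 + 5918 = 23816 BTU/hr

23816 BTU/hr


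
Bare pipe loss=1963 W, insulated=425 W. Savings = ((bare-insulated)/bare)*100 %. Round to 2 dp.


Savings = ((1963-425)/1963)*100 = 78.35 %

78.35 %


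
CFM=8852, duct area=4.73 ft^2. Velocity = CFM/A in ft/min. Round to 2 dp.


V = 8852 / 4.73 = 1871.46 ft/min

1871.46 ft/min


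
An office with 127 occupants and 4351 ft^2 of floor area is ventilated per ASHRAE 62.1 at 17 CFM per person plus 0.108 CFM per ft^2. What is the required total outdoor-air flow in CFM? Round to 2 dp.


Total = 127*17 + 4351*0.108 = 2628.91 CFM

2628.91 CFM


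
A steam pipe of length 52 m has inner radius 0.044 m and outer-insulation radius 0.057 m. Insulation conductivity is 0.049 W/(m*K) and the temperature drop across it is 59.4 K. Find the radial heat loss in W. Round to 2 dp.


Q = 2*pi*0.049*52*59.4/ln(0.057/0.044) = 3673.65 W

3673.65 W


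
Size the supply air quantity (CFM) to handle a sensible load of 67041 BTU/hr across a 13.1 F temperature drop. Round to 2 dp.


CFM = 67041 / (1.08 * 13.1) = 4738.55

4738.55 CFM


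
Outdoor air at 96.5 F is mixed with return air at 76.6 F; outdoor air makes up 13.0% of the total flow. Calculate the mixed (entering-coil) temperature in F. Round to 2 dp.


T_mix = 76.6 + (13.0/100)*(96.5-76.6) = 79.19 F

79.19 F


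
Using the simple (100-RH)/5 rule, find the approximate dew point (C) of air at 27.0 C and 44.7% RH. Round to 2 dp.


Td = 27.0 - (100-44.7)/5 = 15.94 C

15.94 C


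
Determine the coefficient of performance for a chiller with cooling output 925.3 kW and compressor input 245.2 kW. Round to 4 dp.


COP = 925.3 / 245.2 = 3.7737

3.7737


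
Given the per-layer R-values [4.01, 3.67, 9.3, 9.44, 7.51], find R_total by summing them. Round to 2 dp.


R_total = 4.01 + 3.67 + 9.3 + 9.44 + 7.51 = 33.93

33.93


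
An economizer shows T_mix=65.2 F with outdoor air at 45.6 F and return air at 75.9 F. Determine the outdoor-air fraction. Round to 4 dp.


frac = (65.2 - 75.9) / (45.6 - 75.9) = 0.3531

0.3531


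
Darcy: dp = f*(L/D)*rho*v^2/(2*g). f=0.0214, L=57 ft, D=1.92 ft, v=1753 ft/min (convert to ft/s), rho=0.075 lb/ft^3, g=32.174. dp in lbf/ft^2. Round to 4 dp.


v_fps = 1753/60 = 29.2167 ft/s
dp = 0.0214*(57/1.92)*0.075*29.2167^2/(2*32.174) = 0.6321 lbf/ft^2

0.6321 lbf/ft^2


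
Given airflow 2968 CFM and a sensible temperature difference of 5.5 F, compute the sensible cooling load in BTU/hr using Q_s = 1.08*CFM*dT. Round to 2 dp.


Q = 1.08 * 2968 * 5.5 = 17629.92 BTU/hr

17629.92 BTU/hr


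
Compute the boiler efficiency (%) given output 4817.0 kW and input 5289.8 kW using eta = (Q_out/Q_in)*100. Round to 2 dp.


eta = (4817.0/5289.8)*100 = 91.06 %

91.06 %


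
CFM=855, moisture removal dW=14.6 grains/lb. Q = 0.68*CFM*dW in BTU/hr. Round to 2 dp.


Q = 0.68 * 855 * 14.6 = 8488.44 BTU/hr

8488.44 BTU/hr


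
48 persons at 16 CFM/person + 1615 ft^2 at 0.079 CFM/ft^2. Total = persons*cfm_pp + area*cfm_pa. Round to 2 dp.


Total = 48*16 + 1615*0.079 = 895.59 CFM

895.59 CFM


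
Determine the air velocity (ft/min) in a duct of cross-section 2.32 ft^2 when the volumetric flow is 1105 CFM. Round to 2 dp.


V = 1105 / 2.32 = 476.29 ft/min

476.29 ft/min


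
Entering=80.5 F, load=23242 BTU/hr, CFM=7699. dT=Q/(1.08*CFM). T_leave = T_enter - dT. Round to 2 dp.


dT = 23242/(1.08*7699) = 2.7952
T_leave = 80.5 - 2.7952 = 77.70 F

77.70 F


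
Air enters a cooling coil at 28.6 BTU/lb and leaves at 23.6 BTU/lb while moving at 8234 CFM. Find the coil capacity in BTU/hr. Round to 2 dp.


Q = 4.5 * 8234 * (28.6 - 23.6) = 185265.00 BTU/hr

185265.00 BTU/hr


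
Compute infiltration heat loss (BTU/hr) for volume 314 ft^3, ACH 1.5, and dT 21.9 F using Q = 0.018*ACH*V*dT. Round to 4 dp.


Q = 0.018 * 1.5 * 314 * 21.9 = 185.6682 BTU/hr

185.6682 BTU/hr


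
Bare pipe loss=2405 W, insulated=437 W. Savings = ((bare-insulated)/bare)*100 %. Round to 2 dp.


Savings = ((2405-437)/2405)*100 = 81.83 %

81.83 %


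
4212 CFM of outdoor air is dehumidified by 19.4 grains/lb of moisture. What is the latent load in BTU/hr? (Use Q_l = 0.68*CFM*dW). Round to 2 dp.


Q = 0.68 * 4212 * 19.4 = 55564.70 BTU/hr

55564.70 BTU/hr


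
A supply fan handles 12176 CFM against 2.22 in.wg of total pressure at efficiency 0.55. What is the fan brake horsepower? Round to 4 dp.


BHP = 12176 * 2.22 / (6356 * 0.55) = 7.7323 hp

7.7323 hp


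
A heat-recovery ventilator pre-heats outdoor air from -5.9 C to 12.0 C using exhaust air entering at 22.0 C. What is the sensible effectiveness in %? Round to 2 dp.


eff = (12.0-(-5.9))/(22.0-(-5.9))*100 = 64.16 %

64.16 %


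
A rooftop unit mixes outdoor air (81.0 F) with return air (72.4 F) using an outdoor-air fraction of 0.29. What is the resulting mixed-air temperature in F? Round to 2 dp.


T_mix = 0.29*81.0 + 0.71*72.4 = 74.89 F

74.89 F


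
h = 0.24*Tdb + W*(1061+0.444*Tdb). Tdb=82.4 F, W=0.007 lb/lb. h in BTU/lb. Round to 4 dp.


h = 0.24*82.4 + 0.007*(1061+0.444*82.4) = 27.4591 BTU/lb

27.4591 BTU/lb


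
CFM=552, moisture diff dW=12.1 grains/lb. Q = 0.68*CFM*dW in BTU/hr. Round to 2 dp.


Q = 0.68 * 552 * 12.1 = 4541.86 BTU/hr

4541.86 BTU/hr


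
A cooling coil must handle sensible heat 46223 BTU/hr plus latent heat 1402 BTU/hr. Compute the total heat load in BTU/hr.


Qt = 46223 + 1402 = 47625 BTU/hr

47625 BTU/hr


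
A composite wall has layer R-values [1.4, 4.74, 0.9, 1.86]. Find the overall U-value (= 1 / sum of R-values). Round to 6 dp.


R_total = 1.4 + 4.74 + 0.9 + 1.86 = 8.90
U = 1/8.90 = 0.112360

0.112360


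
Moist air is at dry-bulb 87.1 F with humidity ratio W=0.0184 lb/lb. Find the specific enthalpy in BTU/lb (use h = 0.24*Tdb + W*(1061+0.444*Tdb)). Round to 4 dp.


h = 0.24*87.1 + 0.0184*(1061+0.444*87.1) = 41.1380 BTU/lb

41.1380 BTU/lb


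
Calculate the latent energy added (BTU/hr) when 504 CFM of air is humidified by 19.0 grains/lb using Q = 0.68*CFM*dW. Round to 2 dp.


Q = 0.68 * 504 * 19.0 = 6511.68 BTU/hr

6511.68 BTU/hr


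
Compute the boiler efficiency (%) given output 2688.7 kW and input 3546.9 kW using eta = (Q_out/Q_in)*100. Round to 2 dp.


eta = (2688.7/3546.9)*100 = 75.80 %

75.80 %


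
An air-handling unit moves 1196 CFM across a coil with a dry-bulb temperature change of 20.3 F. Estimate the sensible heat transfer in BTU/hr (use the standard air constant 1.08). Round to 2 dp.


Q = 1.08 * 1196 * 20.3 = 26221.10 BTU/hr

26221.10 BTU/hr


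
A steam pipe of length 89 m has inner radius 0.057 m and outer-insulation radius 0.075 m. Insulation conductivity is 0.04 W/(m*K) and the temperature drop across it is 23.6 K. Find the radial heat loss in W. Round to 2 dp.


Q = 2*pi*0.04*89*23.6/ln(0.075/0.057) = 1923.53 W

1923.53 W


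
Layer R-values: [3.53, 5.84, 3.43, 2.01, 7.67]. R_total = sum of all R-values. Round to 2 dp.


R_total = 3.53 + 5.84 + 3.43 + 2.01 + 7.67 = 22.48

22.48


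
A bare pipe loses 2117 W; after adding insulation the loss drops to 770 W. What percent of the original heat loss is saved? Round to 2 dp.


Savings = ((2117-770)/2117)*100 = 63.63 %

63.63 %


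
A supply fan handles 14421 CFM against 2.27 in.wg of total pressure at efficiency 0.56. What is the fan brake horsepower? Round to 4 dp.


BHP = 14421 * 2.27 / (6356 * 0.56) = 9.1971 hp

9.1971 hp


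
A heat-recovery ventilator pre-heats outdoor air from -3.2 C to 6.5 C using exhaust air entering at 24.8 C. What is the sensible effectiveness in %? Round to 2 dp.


eff = (6.5-(-3.2))/(24.8-(-3.2))*100 = 34.64 %

34.64 %


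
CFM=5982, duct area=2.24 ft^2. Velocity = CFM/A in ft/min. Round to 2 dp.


V = 5982 / 2.24 = 2670.54 ft/min

2670.54 ft/min


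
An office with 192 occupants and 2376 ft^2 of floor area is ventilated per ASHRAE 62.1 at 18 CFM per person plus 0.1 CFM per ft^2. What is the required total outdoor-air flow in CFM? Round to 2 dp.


Total = 192*18 + 2376*0.1 = 3693.60 CFM

3693.60 CFM


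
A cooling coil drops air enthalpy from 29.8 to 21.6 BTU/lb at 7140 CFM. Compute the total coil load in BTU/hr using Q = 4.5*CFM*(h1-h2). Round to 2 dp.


Q = 4.5 * 7140 * (29.8 - 21.6) = 263466.00 BTU/hr

263466.00 BTU/hr


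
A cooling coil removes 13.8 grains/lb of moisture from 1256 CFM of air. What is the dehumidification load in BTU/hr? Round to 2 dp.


Q = 0.68 * 1256 * 13.8 = 11786.30 BTU/hr

11786.30 BTU/hr


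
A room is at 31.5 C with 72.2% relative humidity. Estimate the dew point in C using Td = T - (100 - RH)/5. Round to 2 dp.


Td = 31.5 - (100-72.2)/5 = 25.94 C

25.94 C


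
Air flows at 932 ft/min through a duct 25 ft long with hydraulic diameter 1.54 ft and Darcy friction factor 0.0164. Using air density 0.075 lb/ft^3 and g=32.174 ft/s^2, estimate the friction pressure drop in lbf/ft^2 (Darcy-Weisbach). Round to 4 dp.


v_fps = 932/60 = 15.5333 ft/s
dp = 0.0164*(25/1.54)*0.075*15.5333^2/(2*32.174) = 0.0749 lbf/ft^2

0.0749 lbf/ft^2


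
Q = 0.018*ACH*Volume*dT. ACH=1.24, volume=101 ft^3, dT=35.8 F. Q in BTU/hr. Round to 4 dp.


Q = 0.018 * 1.24 * 101 * 35.8 = 80.7047 BTU/hr

80.7047 BTU/hr


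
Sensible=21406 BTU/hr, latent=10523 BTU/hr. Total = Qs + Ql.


Qt = 21406 + 10523 = 31929 BTU/hr

31929 BTU/hr


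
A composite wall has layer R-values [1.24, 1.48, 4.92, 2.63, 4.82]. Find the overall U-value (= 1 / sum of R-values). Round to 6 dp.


R_total = 1.24 + 1.48 + 4.92 + 2.63 + 4.82 = 15.09
U = 1/15.09 = 0.066269

0.066269


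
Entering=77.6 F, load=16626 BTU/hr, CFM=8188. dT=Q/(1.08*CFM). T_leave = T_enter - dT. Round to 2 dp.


dT = 16626/(1.08*8188) = 1.8801
T_leave = 77.6 - 1.8801 = 75.72 F

75.72 F


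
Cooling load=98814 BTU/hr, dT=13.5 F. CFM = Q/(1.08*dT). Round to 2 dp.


CFM = 98814 / (1.08 * 13.5) = 6777.37

6777.37 CFM


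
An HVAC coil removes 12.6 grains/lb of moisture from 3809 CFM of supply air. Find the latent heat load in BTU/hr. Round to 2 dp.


Q = 0.68 * 3809 * 12.6 = 32635.51 BTU/hr

32635.51 BTU/hr


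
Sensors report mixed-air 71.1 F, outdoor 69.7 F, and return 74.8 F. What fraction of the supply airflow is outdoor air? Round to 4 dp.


frac = (71.1 - 74.8) / (69.7 - 74.8) = 0.7255

0.7255


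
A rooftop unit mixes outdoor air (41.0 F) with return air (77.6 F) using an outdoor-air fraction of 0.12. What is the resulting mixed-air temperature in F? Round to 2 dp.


T_mix = 0.12*41.0 + 0.88*77.6 = 73.21 F

73.21 F


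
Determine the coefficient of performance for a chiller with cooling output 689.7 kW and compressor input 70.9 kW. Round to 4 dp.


COP = 689.7 / 70.9 = 9.7278

9.7278


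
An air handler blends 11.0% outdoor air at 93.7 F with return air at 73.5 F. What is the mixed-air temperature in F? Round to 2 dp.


T_mix = 73.5 + (11.0/100)*(93.7-73.5) = 75.72 F

75.72 F


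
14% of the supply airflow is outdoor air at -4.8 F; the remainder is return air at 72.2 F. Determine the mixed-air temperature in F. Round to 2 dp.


T_mix = 0.14*(-4.8) + 0.86*72.2 = 61.42 F

61.42 F


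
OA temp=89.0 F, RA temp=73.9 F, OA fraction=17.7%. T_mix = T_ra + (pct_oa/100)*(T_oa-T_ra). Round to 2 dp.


T_mix = 73.9 + (17.7/100)*(89.0-73.9) = 76.57 F

76.57 F


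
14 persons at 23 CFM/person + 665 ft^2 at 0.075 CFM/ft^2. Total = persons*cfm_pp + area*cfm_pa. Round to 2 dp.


Total = 14*23 + 665*0.075 = 371.88 CFM

371.88 CFM


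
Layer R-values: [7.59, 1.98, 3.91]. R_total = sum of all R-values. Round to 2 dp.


R_total = 7.59 + 1.98 + 3.91 = 13.48

13.48


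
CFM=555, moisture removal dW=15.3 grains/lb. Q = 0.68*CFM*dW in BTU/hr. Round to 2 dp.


Q = 0.68 * 555 * 15.3 = 5774.22 BTU/hr

5774.22 BTU/hr


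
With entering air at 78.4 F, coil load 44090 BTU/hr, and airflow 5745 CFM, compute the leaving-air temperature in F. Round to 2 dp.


dT = 44090/(1.08*5745) = 7.1060
T_leave = 78.4 - 7.1060 = 71.29 F

71.29 F


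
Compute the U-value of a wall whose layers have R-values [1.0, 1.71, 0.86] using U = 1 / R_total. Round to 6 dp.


R_total = 1.0 + 1.71 + 0.86 = 3.57
U = 1/3.57 = 0.280112

0.280112


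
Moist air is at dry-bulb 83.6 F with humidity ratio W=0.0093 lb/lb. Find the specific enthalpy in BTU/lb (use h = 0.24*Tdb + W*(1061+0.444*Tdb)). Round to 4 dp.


h = 0.24*83.6 + 0.0093*(1061+0.444*83.6) = 30.2765 BTU/lb

30.2765 BTU/lb


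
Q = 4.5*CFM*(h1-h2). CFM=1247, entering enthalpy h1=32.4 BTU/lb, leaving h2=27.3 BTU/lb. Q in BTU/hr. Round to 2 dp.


Q = 4.5 * 1247 * (32.4 - 27.3) = 28618.65 BTU/hr

28618.65 BTU/hr


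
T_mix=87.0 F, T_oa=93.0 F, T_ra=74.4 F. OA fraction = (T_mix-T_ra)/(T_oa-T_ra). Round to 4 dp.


frac = (87.0 - 74.4) / (93.0 - 74.4) = 0.6774

0.6774


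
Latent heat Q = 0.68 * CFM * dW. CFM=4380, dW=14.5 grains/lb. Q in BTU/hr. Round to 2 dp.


Q = 0.68 * 4380 * 14.5 = 43186.80 BTU/hr

43186.80 BTU/hr


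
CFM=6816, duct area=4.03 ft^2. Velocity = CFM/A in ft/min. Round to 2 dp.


V = 6816 / 4.03 = 1691.32 ft/min

1691.32 ft/min


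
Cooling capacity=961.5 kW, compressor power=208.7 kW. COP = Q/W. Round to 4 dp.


COP = 961.5 / 208.7 = 4.6071

4.6071


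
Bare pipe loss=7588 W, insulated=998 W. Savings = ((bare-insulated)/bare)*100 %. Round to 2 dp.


Savings = ((7588-998)/7588)*100 = 86.85 %

86.85 %


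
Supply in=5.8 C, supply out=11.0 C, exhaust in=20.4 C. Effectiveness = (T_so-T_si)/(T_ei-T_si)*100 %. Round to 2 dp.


eff = (11.0-5.8)/(20.4-5.8)*100 = 35.62 %

35.62 %


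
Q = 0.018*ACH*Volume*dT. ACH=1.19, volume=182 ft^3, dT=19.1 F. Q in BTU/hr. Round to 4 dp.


Q = 0.018 * 1.19 * 182 * 19.1 = 74.4602 BTU/hr

74.4602 BTU/hr


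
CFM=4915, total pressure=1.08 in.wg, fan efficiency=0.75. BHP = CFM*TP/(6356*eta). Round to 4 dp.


BHP = 4915 * 1.08 / (6356 * 0.75) = 1.1135 hp

1.1135 hp


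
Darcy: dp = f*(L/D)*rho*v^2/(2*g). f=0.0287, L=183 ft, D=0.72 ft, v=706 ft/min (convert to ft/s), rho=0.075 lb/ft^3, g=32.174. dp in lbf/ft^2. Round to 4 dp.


v_fps = 706/60 = 11.7667 ft/s
dp = 0.0287*(183/0.72)*0.075*11.7667^2/(2*32.174) = 1.1772 lbf/ft^2

1.1772 lbf/ft^2


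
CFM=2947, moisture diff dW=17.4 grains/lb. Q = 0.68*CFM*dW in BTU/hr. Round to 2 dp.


Q = 0.68 * 2947 * 17.4 = 34868.90 BTU/hr

34868.90 BTU/hr


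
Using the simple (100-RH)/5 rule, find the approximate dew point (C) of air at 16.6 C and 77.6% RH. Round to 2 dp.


Td = 16.6 - (100-77.6)/5 = 12.12 C

12.12 C


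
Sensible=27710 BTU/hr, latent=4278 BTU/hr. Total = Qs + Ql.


Qt = 27710 + 4278 = 31988 BTU/hr

31988 BTU/hr


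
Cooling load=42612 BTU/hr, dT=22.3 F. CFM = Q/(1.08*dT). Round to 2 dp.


CFM = 42612 / (1.08 * 22.3) = 1769.31

1769.31 CFM


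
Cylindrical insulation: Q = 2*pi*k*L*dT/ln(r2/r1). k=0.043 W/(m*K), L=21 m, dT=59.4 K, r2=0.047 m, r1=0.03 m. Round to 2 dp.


Q = 2*pi*0.043*21*59.4/ln(0.047/0.03) = 750.68 W

750.68 W
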